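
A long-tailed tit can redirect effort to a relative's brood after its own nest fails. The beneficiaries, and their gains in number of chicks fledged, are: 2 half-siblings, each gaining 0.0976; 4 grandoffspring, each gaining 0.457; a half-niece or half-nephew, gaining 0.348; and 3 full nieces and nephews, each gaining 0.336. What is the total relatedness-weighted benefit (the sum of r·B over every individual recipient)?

r to a half-sibling = 0.25 (half-sibs share one parent — one path of length 2: r = (1/2)^2 = 1/4).
r to a grandoffspring = 1/4 (two parent–offspring links: r = (1/2)^2 = 1/4).
r to a half-niece or half-nephew = 0.125 (half-aunt/uncle↔niece/nephew: one path of length 3: r = (1/2)^3 = 1/8).
r to a full niece or nephew = 1/4 (full aunt/uncle↔niece/nephew: two paths of length 3 through the shared grandparent pair: r = 2·(1/2)^3 = 1/4).
Summing one r·B term per recipient: 2·0.25·0.0976 + 4·0.25·0.457 + 1·0.125·0.348 + 3·0.25·0.336 = 0.8013.

0.8013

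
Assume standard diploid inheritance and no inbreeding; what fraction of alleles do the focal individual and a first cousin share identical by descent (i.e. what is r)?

Each parent–offspring link contributes a factor of 1/2, and independent paths through distinct common ancestors add.
First cousins share one grandparent pair — two paths of length 4: r = 2·(1/2)^4 = 1/8.

0.125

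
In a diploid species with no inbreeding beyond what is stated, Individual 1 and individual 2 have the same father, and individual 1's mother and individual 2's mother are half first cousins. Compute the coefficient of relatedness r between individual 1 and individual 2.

0.265625

Relatedness sums over independent paths through distinct common ancestors.
Individual 1 and individual 2 are related in two ways: half-sibs through their shared father (r = 1/4) and half second cousins through their mothers (r = 1/64).
r = 1/4 + 1/64 = 17/64 = 0.265625.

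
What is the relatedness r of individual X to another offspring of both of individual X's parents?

0.5

Each parent–offspring link contributes a factor of 1/2, and independent paths through distinct common ancestors add.
Full sibs share both parents — two paths of length 2: r = 2·(1/2)^2 = 1/2.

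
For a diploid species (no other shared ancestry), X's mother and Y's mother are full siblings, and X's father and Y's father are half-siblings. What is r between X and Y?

With two independent routes of shared ancestry, r is the sum of the two contributions.
X and Y are related in two ways: first cousins through their mothers (r = 1/8) and half first cousins through their fathers (r = 1/16).
r = 1/8 + 1/16 = 0.1875.

0.1875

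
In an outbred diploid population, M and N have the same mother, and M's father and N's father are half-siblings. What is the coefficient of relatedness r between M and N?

0.3125

Wright's path rule: contributions from independent ancestry routes add.
M and N are related in two ways: half-sibs through their shared mother (r = 1/4) and half first cousins through their fathers (r = 1/16).
r = 1/4 + 1/16 = 0.3125.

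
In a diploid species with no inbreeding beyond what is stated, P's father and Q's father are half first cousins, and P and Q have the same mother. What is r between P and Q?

0.265625

With two independent routes of shared ancestry, r is the sum of the two contributions.
P and Q are related in two ways: half second cousins through their fathers (r = 1/64) and half-sibs through their shared mother (r = 1/4).
r = 1/64 + 1/4 = 0.265625.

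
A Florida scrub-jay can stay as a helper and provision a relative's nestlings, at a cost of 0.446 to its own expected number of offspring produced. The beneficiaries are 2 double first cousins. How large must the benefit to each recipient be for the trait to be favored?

0.892

r to a double first cousin = 0.25 (double first cousins share both grandparent pairs — four paths of length 4: r = 4·(1/2)^4 = 1/4).
Hamilton's rule with n recipients of equal r: n·r·B > C, so B > C/(n·r) = 0.446/(2·0.25) = 0.892.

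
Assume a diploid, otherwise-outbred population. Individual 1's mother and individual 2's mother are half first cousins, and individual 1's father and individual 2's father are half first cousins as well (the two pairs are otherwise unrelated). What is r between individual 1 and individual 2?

Wright's path rule: contributions from independent ancestry routes add.
Individual 1 and individual 2 are related in two ways: half second cousins through their mothers (r = 1/64) and half second cousins through their fathers (r = 1/64).
r = 1/64 + 1/64 = 1/32 = 0.03125.

0.03125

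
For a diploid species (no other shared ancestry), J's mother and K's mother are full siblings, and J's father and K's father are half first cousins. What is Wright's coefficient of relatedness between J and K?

Relatedness sums over independent paths through distinct common ancestors.
J and K are related in two ways: first cousins through their mothers (r = 1/8) and half second cousins through their fathers (r = 1/64).
r = 1/8 + 1/64 = 9/64 = 0.140625.

0.140625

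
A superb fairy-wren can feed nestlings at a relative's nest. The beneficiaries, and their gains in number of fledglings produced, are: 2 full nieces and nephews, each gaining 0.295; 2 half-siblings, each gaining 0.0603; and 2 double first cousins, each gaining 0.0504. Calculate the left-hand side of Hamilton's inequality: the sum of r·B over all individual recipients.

r to a full niece or nephew = 0.25 (full aunt/uncle↔niece/nephew: two paths of length 3 through the shared grandparent pair: r = 2·(1/2)^3 = 1/4).
r to a half-sibling = 0.25 (half-sibs share one parent — one path of length 2: r = (1/2)^2 = 1/4).
r to a double first cousin = 0.25 (double first cousins share both grandparent pairs — four paths of length 4: r = 4·(1/2)^4 = 1/4).
Summing one r·B term per recipient: 2·0.25·0.295 + 2·0.25·0.0603 + 2·0.25·0.0504 = 0.20285.

0.20285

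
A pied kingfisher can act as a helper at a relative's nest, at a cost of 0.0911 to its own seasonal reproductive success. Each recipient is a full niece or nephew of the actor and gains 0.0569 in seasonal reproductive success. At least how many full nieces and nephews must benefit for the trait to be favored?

r to a full niece or nephew = 0.25 (full aunt/uncle↔niece/nephew: two paths of length 3 through the shared grandparent pair: r = 2·(1/2)^3 = 1/4).
Hamilton's rule: n·r·B > C  ⇒  n > C/(r·B) = 0.0911/(0.25·0.0569) = 6.404.
The smallest integer exceeding 6.404 is 7.

7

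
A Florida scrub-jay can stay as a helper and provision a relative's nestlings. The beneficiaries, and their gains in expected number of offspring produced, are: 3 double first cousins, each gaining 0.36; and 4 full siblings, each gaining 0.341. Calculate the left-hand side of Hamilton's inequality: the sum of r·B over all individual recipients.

r to a double first cousin = 1/4 (double first cousins share both grandparent pairs — four paths of length 4: r = 4·(1/2)^4 = 1/4).
r to a full sibling = 1/2 (full sibs share both parents — two paths of length 2: r = 2·(1/2)^2 = 1/2).
Summing one r·B term per recipient: 3·0.25·0.36 + 4·0.5·0.341 = 0.952.

0.952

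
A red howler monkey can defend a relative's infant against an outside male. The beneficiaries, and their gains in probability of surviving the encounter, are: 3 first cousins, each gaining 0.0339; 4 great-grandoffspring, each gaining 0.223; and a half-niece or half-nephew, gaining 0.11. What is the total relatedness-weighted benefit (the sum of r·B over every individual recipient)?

0.1379625

r to a first cousin = 0.125 (first cousins share one grandparent pair — two paths of length 4: r = 2·(1/2)^4 = 1/8).
r to a great-grandoffspring = 1/8 (three parent–offspring links: r = (1/2)^3 = 1/8).
r to a half-niece or half-nephew = 1/8 (half-aunt/uncle↔niece/nephew: one path of length 3: r = (1/2)^3 = 1/8).
Summing one r·B term per recipient: 3·0.125·0.0339 + 4·0.125·0.223 + 1·0.125·0.11 = 0.1379625.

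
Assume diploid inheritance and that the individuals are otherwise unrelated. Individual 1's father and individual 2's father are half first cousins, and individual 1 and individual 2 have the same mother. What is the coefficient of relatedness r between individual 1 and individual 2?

0.265625

Independent pedigree routes through distinct common ancestors add.
Individual 1 and individual 2 are related in two ways: half second cousins through their fathers (r = 1/64) and half-sibs through their shared mother (r = 1/4).
r = 1/64 + 1/4 = 17/64 = 0.265625.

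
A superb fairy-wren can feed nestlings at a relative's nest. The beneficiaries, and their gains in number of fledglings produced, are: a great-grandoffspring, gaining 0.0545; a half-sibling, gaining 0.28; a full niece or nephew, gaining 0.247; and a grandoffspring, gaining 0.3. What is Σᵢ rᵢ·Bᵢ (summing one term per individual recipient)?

r to a great-grandoffspring = 1/8 (three parent–offspring links: r = (1/2)^3 = 1/8).
r to a half-sibling = 1/4 (half-sibs share one parent — one path of length 2: r = (1/2)^2 = 1/4).
r to a full niece or nephew = 1/4 (full aunt/uncle↔niece/nephew: two paths of length 3 through the shared grandparent pair: r = 2·(1/2)^3 = 1/4).
r to a grandoffspring = 1/4 (two parent–offspring links: r = (1/2)^2 = 1/4).
Summing one r·B term per recipient: 1·0.125·0.0545 + 1·0.25·0.28 + 1·0.25·0.247 + 1·0.25·0.3 = 0.2135625.

0.2135625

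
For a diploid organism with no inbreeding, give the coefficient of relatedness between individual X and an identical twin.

Monozygotic twins share every allele identical by descent: r = 1.

1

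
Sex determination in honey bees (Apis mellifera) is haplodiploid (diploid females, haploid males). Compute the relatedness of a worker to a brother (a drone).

0.25

Her haploid brother carries none of their father's genes and a random half of their mother's genome; that half matches the maternal half of her own genome with probability 1/2: r = 1/2 · 1/2 = 1/4.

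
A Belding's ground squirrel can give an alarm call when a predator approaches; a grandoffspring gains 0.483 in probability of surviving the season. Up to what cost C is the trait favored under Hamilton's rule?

r to a grandoffspring = 1/4 (two parent–offspring links: r = (1/2)^2 = 1/4).
Hamilton's rule: n·r·B > C, so the trait is favored while C < n·r·B = 1·0.25·0.483 = 0.12075.

0.12075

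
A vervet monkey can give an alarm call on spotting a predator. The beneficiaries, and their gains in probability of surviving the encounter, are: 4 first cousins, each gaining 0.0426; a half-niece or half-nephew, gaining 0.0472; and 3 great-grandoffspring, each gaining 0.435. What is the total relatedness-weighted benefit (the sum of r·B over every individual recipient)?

r to a first cousin = 1/8 (first cousins share one grandparent pair — two paths of length 4: r = 2·(1/2)^4 = 1/8).
r to a half-niece or half-nephew = 0.125 (half-aunt/uncle↔niece/nephew: one path of length 3: r = (1/2)^3 = 1/8).
r to a great-grandoffspring = 0.125 (three parent–offspring links: r = (1/2)^3 = 1/8).
Summing one r·B term per recipient: 4·0.125·0.0426 + 1·0.125·0.0472 + 3·0.125·0.435 = 0.190325.

0.190325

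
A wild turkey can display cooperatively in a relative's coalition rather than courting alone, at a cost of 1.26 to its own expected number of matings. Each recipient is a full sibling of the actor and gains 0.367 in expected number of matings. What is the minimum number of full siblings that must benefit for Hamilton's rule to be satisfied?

7

r to a full sibling = 1/2 (full sibs share both parents — two paths of length 2: r = 2·(1/2)^2 = 1/2).
Hamilton's rule: n·r·B > C  ⇒  n > C/(r·B) = 1.26/(0.5·0.367) = 6.866.
The smallest integer exceeding 6.866 is 7.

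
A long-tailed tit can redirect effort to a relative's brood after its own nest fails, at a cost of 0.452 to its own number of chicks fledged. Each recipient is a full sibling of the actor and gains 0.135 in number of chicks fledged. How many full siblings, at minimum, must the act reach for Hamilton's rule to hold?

r to a full sibling = 0.5 (full sibs share both parents — two paths of length 2: r = 2·(1/2)^2 = 1/2).
Hamilton's rule: n·r·B > C  ⇒  n > C/(r·B) = 0.452/(0.5·0.135) = 6.696.
The smallest integer exceeding 6.696 is 7.

7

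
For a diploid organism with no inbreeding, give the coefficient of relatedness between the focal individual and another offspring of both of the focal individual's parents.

0.5

Each parent–offspring link contributes a factor of 1/2, and independent paths through distinct common ancestors add.
Full sibs share both parents — two paths of length 2: r = 2·(1/2)^2 = 1/2.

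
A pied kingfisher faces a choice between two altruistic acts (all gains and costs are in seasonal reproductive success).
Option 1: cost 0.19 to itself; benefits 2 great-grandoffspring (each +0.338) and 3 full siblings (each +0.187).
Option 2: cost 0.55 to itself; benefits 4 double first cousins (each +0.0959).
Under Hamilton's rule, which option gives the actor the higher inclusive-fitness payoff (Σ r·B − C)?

Option 1

Option 1: r to a great-grandoffspring = 0.125.
Option 1: r to a full sibling = 0.5.
Option 1: Σ r·B − C = (2·0.125·0.338 + 3·0.5·0.187) − 0.19 = 0.175.
Option 2: r to a double first cousin = 0.25.
Option 2: Σ r·B − C = (4·0.25·0.0959) − 0.55 = -0.4541.
Option 1 has the higher net inclusive-fitness payoff.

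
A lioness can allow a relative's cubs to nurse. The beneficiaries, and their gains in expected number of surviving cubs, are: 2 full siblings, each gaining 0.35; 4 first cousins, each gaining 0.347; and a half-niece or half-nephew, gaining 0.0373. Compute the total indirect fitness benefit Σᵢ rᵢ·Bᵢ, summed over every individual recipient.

0.5281625

r to a full sibling = 0.5 (full sibs share both parents — two paths of length 2: r = 2·(1/2)^2 = 1/2).
r to a first cousin = 1/8 (first cousins share one grandparent pair — two paths of length 4: r = 2·(1/2)^4 = 1/8).
r to a half-niece or half-nephew = 1/8 (half-aunt/uncle↔niece/nephew: one path of length 3: r = (1/2)^3 = 1/8).
Summing one r·B term per recipient: 2·0.5·0.35 + 4·0.125·0.347 + 1·0.125·0.0373 = 0.5281625.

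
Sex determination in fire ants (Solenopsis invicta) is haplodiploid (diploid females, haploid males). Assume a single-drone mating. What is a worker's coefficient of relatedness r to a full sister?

Haplodiploid full sisters inherit their father's entire haploid genome identically (contributing 1/2) and on average half of their mother's contribution (1/2 · 1/2 = 1/4); r = 1/2 + 1/4 = 3/4.

0.75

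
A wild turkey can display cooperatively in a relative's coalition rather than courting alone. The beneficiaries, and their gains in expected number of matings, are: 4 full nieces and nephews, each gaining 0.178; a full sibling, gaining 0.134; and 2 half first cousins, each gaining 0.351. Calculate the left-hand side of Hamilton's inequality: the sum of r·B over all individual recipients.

0.288875

r to a full niece or nephew = 0.25 (full aunt/uncle↔niece/nephew: two paths of length 3 through the shared grandparent pair: r = 2·(1/2)^3 = 1/4).
r to a full sibling = 1/2 (full sibs share both parents — two paths of length 2: r = 2·(1/2)^2 = 1/2).
r to a half first cousin = 0.0625 (half first cousins share one grandparent — one path of length 4: r = (1/2)^4 = 1/16).
Summing one r·B term per recipient: 4·0.25·0.178 + 1·0.5·0.134 + 2·0.0625·0.351 = 0.288875.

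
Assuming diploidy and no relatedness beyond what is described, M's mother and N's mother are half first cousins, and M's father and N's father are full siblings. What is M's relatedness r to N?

0.140625

Relatedness sums over independent paths through distinct common ancestors.
M and N are related in two ways: half second cousins through their mothers (r = 1/64) and first cousins through their fathers (r = 1/8).
r = 1/64 + 1/8 = 0.140625.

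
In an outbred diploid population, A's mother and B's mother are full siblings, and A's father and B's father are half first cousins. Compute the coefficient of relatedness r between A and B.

0.140625

Relatedness sums over independent paths through distinct common ancestors.
A and B are related in two ways: first cousins through their mothers (r = 1/8) and half second cousins through their fathers (r = 1/64).
r = 1/8 + 1/64 = 9/64 = 0.140625.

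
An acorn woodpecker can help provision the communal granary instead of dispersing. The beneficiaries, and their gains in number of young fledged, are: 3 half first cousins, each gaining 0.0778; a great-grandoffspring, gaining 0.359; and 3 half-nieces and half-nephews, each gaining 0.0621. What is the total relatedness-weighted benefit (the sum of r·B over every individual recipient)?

r to a half first cousin = 0.0625 (half first cousins share one grandparent — one path of length 4: r = (1/2)^4 = 1/16).
r to a great-grandoffspring = 0.125 (three parent–offspring links: r = (1/2)^3 = 1/8).
r to a half-niece or half-nephew = 1/8 (half-aunt/uncle↔niece/nephew: one path of length 3: r = (1/2)^3 = 1/8).
Summing one r·B term per recipient: 3·0.0625·0.0778 + 1·0.125·0.359 + 3·0.125·0.0621 = 0.08275.

0.08275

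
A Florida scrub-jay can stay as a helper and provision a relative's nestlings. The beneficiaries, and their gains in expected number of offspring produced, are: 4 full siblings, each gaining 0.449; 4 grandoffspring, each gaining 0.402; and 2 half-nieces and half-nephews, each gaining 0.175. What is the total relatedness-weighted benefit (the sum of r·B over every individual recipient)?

1.34375

r to a full sibling = 0.5 (full sibs share both parents — two paths of length 2: r = 2·(1/2)^2 = 1/2).
r to a grandoffspring = 0.25 (two parent–offspring links: r = (1/2)^2 = 1/4).
r to a half-niece or half-nephew = 0.125 (half-aunt/uncle↔niece/nephew: one path of length 3: r = (1/2)^3 = 1/8).
Summing one r·B term per recipient: 4·0.5·0.449 + 4·0.25·0.402 + 2·0.125·0.175 = 1.34375.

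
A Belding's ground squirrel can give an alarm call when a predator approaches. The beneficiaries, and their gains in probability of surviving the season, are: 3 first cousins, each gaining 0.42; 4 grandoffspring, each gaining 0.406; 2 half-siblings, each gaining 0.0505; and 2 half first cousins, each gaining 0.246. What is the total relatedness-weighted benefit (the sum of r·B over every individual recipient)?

r to a first cousin = 1/8 (first cousins share one grandparent pair — two paths of length 4: r = 2·(1/2)^4 = 1/8).
r to a grandoffspring = 1/4 (two parent–offspring links: r = (1/2)^2 = 1/4).
r to a half-sibling = 0.25 (half-sibs share one parent — one path of length 2: r = (1/2)^2 = 1/4).
r to a half first cousin = 1/16 (half first cousins share one grandparent — one path of length 4: r = (1/2)^4 = 1/16).
Summing one r·B term per recipient: 3·0.125·0.42 + 4·0.25·0.406 + 2·0.25·0.0505 + 2·0.0625·0.246 = 0.6195.

0.6195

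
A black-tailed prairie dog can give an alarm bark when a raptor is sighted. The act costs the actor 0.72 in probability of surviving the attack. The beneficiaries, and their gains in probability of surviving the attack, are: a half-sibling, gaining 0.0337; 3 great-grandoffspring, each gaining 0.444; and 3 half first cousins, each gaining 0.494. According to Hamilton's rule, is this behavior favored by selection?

Hamilton's rule: the trait is favored when the sum of r·B over every recipient exceeds the actor's cost C.
r to a half-sibling = 1/4 (half-sibs share one parent — one path of length 2: r = (1/2)^2 = 1/4).
r to a great-grandoffspring = 0.125 (three parent–offspring links: r = (1/2)^3 = 1/8).
r to a half first cousin = 1/16 (half first cousins share one grandparent — one path of length 4: r = (1/2)^4 = 1/16).
Summing one r·B term per recipient: 1·0.25·0.0337 + 3·0.125·0.444 + 3·0.0625·0.494 = 0.26755.
0.26755 < 0.72: the indirect benefit is less than the cost.

No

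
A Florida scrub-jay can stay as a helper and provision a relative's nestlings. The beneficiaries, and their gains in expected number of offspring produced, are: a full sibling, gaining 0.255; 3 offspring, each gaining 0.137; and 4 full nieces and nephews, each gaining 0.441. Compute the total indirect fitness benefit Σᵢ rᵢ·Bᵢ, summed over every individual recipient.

r to a full sibling = 1/2 (full sibs share both parents — two paths of length 2: r = 2·(1/2)^2 = 1/2).
r to an offspring = 1/2 (one parent–offspring link: r = (1/2)^1 = 1/2).
r to a full niece or nephew = 0.25 (full aunt/uncle↔niece/nephew: two paths of length 3 through the shared grandparent pair: r = 2·(1/2)^3 = 1/4).
Summing one r·B term per recipient: 1·0.5·0.255 + 3·0.5·0.137 + 4·0.25·0.441 = 0.774.

0.774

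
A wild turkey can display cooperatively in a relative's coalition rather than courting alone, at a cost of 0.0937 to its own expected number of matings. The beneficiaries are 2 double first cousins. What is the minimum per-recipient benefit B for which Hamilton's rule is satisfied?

r to a double first cousin = 1/4 (double first cousins share both grandparent pairs — four paths of length 4: r = 4·(1/2)^4 = 1/4).
Hamilton's rule with n recipients of equal r: n·r·B > C, so B > C/(n·r) = 0.0937/(2·0.25) = 0.1874.

0.1874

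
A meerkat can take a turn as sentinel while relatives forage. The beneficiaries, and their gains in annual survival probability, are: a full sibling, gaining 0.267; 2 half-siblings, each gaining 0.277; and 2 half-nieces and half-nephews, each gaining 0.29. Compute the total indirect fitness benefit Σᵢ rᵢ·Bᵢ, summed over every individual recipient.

r to a full sibling = 0.5 (full sibs share both parents — two paths of length 2: r = 2·(1/2)^2 = 1/2).
r to a half-sibling = 0.25 (half-sibs share one parent — one path of length 2: r = (1/2)^2 = 1/4).
r to a half-niece or half-nephew = 1/8 (half-aunt/uncle↔niece/nephew: one path of length 3: r = (1/2)^3 = 1/8).
Summing one r·B term per recipient: 1·0.5·0.267 + 2·0.25·0.277 + 2·0.125·0.29 = 0.3445.

0.3445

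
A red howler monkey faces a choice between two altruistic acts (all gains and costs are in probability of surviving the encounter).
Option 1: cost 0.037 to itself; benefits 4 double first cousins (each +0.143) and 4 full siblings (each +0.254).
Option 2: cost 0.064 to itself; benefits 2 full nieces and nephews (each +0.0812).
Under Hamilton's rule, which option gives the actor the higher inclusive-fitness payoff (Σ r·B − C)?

Option 1: r to a double first cousin = 0.25.
Option 1: r to a full sibling = 0.5.
Option 1: Σ r·B − C = (4·0.25·0.143 + 4·0.5·0.254) − 0.037 = 0.614.
Option 2: r to a full niece or nephew = 0.25.
Option 2: Σ r·B − C = (2·0.25·0.0812) − 0.064 = -0.0234.
Option 1 has the higher net inclusive-fitness payoff.

Option 1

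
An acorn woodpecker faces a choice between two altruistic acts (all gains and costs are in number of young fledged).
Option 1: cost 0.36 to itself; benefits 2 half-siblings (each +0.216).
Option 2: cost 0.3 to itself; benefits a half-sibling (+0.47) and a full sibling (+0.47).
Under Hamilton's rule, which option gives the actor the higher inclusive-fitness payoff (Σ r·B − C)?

Option 2

Option 1: r to a half-sibling = 0.25.
Option 1: Σ r·B − C = (2·0.25·0.216) − 0.36 = -0.252.
Option 2: r to a half-sibling = 0.25.
Option 2: r to a full sibling = 0.5.
Option 2: Σ r·B − C = (1·0.25·0.47 + 1·0.5·0.47) − 0.3 = 0.0525.
Option 2 has the higher net inclusive-fitness payoff.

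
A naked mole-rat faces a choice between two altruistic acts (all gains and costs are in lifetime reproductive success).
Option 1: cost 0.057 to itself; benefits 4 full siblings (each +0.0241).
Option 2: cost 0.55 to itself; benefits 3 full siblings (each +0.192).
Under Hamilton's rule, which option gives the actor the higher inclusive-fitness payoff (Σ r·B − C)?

Option 1: r to a full sibling = 0.5.
Option 1: Σ r·B − C = (4·0.5·0.0241) − 0.057 = -0.0088.
Option 2: r to a full sibling = 0.5.
Option 2: Σ r·B − C = (3·0.5·0.192) − 0.55 = -0.262.
Option 1 has the higher net inclusive-fitness payoff.

Option 1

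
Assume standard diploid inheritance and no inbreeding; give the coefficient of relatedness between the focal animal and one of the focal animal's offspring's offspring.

0.25

Each parent–offspring link contributes a factor of 1/2, and independent paths through distinct common ancestors add.
Two parent–offspring links: r = (1/2)^2 = 1/4.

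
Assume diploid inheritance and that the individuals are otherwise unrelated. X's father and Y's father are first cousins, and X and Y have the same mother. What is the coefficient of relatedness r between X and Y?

0.28125

With two independent routes of shared ancestry, r is the sum of the two contributions.
X and Y are related in two ways: second cousins through their fathers (r = 1/32) and half-sibs through their shared mother (r = 1/4).
r = 1/32 + 1/4 = 9/32 = 0.28125.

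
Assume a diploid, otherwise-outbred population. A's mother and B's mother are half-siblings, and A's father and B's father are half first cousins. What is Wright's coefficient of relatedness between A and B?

0.078125

With two independent routes of shared ancestry, r is the sum of the two contributions.
A and B are related in two ways: half first cousins through their mothers (r = 1/16) and half second cousins through their fathers (r = 1/64).
r = 1/16 + 1/64 = 0.078125.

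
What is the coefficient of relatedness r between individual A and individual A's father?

0.5

Each parent–offspring link contributes a factor of 1/2, and independent paths through distinct common ancestors add.
One parent–offspring link: r = (1/2)^1 = 1/2.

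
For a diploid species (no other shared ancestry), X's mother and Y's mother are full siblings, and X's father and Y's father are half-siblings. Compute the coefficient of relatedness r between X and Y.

With two independent routes of shared ancestry, r is the sum of the two contributions.
X and Y are related in two ways: first cousins through their mothers (r = 1/8) and half first cousins through their fathers (r = 1/16).
r = 1/8 + 1/16 = 0.1875.

0.1875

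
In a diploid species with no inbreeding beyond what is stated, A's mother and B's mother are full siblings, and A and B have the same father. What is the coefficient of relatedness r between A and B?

0.375

Wright's path rule: contributions from independent ancestry routes add.
A and B are related in two ways: first cousins through their mothers (r = 1/8) and half-sibs through their shared father (r = 1/4).
r = 1/8 + 1/4 = 3/8 = 0.375.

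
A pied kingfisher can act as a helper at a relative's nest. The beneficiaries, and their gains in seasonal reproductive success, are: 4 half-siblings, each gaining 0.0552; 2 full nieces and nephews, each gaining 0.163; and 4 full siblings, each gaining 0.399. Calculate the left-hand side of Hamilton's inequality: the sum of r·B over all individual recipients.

0.9347

r to a half-sibling = 1/4 (half-sibs share one parent — one path of length 2: r = (1/2)^2 = 1/4).
r to a full niece or nephew = 0.25 (full aunt/uncle↔niece/nephew: two paths of length 3 through the shared grandparent pair: r = 2·(1/2)^3 = 1/4).
r to a full sibling = 1/2 (full sibs share both parents — two paths of length 2: r = 2·(1/2)^2 = 1/2).
Summing one r·B term per recipient: 4·0.25·0.0552 + 2·0.25·0.163 + 4·0.5·0.399 = 0.9347.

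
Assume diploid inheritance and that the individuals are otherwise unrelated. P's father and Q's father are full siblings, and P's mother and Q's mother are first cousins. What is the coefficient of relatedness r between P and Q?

0.15625

With two independent routes of shared ancestry, r is the sum of the two contributions.
P and Q are related in two ways: first cousins through their fathers (r = 1/8) and second cousins through their mothers (r = 1/32).
r = 1/8 + 1/32 = 0.15625.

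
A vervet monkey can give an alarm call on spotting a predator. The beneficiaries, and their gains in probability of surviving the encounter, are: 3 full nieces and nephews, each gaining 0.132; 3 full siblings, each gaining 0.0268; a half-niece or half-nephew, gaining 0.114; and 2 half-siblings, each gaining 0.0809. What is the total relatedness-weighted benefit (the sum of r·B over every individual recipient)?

r to a full niece or nephew = 1/4 (full aunt/uncle↔niece/nephew: two paths of length 3 through the shared grandparent pair: r = 2·(1/2)^3 = 1/4).
r to a full sibling = 1/2 (full sibs share both parents — two paths of length 2: r = 2·(1/2)^2 = 1/2).
r to a half-niece or half-nephew = 0.125 (half-aunt/uncle↔niece/nephew: one path of length 3: r = (1/2)^3 = 1/8).
r to a half-sibling = 0.25 (half-sibs share one parent — one path of length 2: r = (1/2)^2 = 1/4).
Summing one r·B term per recipient: 3·0.25·0.132 + 3·0.5·0.0268 + 1·0.125·0.114 + 2·0.25·0.0809 = 0.1939.

0.1939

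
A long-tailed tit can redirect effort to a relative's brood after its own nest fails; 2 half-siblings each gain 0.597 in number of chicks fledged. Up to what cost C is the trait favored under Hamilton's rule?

0.2985

r to a half-sibling = 1/4 (half-sibs share one parent — one path of length 2: r = (1/2)^2 = 1/4).
Hamilton's rule: n·r·B > C, so the trait is favored while C < n·r·B = 2·0.25·0.597 = 0.2985.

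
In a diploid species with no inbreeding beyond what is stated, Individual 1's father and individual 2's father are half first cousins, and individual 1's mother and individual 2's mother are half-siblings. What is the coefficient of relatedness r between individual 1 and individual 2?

0.078125

Relatedness sums over independent paths through distinct common ancestors.
Individual 1 and individual 2 are related in two ways: half second cousins through their fathers (r = 1/64) and half first cousins through their mothers (r = 1/16).
r = 1/64 + 1/16 = 5/64 = 0.078125.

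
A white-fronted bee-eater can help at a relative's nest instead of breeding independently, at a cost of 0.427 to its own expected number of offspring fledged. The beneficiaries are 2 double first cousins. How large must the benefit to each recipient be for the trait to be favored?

r to a double first cousin = 1/4 (double first cousins share both grandparent pairs — four paths of length 4: r = 4·(1/2)^4 = 1/4).
Hamilton's rule with n recipients of equal r: n·r·B > C, so B > C/(n·r) = 0.427/(2·0.25) = 0.854.

0.854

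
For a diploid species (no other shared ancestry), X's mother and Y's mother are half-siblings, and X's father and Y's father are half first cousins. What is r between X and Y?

0.078125

Wright's path rule: contributions from independent ancestry routes add.
X and Y are related in two ways: half first cousins through their mothers (r = 1/16) and half second cousins through their fathers (r = 1/64).
r = 1/16 + 1/64 = 5/64 = 0.078125.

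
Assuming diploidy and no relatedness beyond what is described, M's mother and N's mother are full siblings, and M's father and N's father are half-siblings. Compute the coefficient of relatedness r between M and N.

Relatedness sums over independent paths through distinct common ancestors.
M and N are related in two ways: first cousins through their mothers (r = 1/8) and half first cousins through their fathers (r = 1/16).
r = 1/8 + 1/16 = 3/16 = 0.1875.

0.1875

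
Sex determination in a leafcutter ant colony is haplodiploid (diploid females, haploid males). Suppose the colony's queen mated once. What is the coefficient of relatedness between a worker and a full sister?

0.75

Haplodiploid full sisters inherit their father's entire haploid genome identically (contributing 1/2) and on average half of their mother's contribution (1/2 · 1/2 = 1/4); r = 1/2 + 1/4 = 3/4.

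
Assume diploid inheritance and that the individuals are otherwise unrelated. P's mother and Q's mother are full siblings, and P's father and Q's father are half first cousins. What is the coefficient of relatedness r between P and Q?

0.140625

Independent pedigree routes through distinct common ancestors add.
P and Q are related in two ways: first cousins through their mothers (r = 1/8) and half second cousins through their fathers (r = 1/64).
r = 1/8 + 1/64 = 9/64 = 0.140625.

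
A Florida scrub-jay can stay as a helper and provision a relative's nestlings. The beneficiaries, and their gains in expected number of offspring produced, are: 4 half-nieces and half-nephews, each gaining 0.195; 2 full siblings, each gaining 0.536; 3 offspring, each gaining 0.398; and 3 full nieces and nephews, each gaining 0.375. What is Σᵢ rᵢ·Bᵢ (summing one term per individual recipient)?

r to a half-niece or half-nephew = 1/8 (half-aunt/uncle↔niece/nephew: one path of length 3: r = (1/2)^3 = 1/8).
r to a full sibling = 0.5 (full sibs share both parents — two paths of length 2: r = 2·(1/2)^2 = 1/2).
r to an offspring = 0.5 (one parent–offspring link: r = (1/2)^1 = 1/2).
r to a full niece or nephew = 1/4 (full aunt/uncle↔niece/nephew: two paths of length 3 through the shared grandparent pair: r = 2·(1/2)^3 = 1/4).
Summing one r·B term per recipient: 4·0.125·0.195 + 2·0.5·0.536 + 3·0.5·0.398 + 3·0.25·0.375 = 1.51175.

1.51175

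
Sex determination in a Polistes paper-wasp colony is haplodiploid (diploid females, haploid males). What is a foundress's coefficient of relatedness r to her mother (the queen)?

0.5

One meiotic link between diploid queen and diploid daughter: r = 1/2.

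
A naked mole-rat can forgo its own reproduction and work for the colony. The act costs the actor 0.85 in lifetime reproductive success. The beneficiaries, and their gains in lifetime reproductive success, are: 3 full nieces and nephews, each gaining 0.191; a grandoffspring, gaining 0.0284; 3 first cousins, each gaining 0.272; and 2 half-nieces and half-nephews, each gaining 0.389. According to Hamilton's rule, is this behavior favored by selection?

No

Hamilton's rule: the trait is favored when the sum of r·B over every recipient exceeds the actor's cost C.
r to a full niece or nephew = 1/4 (full aunt/uncle↔niece/nephew: two paths of length 3 through the shared grandparent pair: r = 2·(1/2)^3 = 1/4).
r to a grandoffspring = 1/4 (two parent–offspring links: r = (1/2)^2 = 1/4).
r to a first cousin = 1/8 (first cousins share one grandparent pair — two paths of length 4: r = 2·(1/2)^4 = 1/8).
r to a half-niece or half-nephew = 0.125 (half-aunt/uncle↔niece/nephew: one path of length 3: r = (1/2)^3 = 1/8).
Summing one r·B term per recipient: 3·0.25·0.191 + 1·0.25·0.0284 + 3·0.125·0.272 + 2·0.125·0.389 = 0.3496.
0.3496 < 0.85: the indirect benefit is less than the cost.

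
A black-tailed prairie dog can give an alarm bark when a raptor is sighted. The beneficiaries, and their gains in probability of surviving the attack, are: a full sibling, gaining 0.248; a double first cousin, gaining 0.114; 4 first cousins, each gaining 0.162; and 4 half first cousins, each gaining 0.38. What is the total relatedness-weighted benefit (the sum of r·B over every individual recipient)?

0.3285

r to a full sibling = 0.5 (full sibs share both parents — two paths of length 2: r = 2·(1/2)^2 = 1/2).
r to a double first cousin = 0.25 (double first cousins share both grandparent pairs — four paths of length 4: r = 4·(1/2)^4 = 1/4).
r to a first cousin = 0.125 (first cousins share one grandparent pair — two paths of length 4: r = 2·(1/2)^4 = 1/8).
r to a half first cousin = 1/16 (half first cousins share one grandparent — one path of length 4: r = (1/2)^4 = 1/16).
Summing one r·B term per recipient: 1·0.5·0.248 + 1·0.25·0.114 + 4·0.125·0.162 + 4·0.0625·0.38 = 0.3285.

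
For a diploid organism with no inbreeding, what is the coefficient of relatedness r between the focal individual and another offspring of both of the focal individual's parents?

0.5

Each parent–offspring link contributes a factor of 1/2, and independent paths through distinct common ancestors add.
Full sibs share both parents — two paths of length 2: r = 2·(1/2)^2 = 1/2.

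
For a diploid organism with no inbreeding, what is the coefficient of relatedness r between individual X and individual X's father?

0.5

Each parent–offspring link contributes a factor of 1/2, and independent paths through distinct common ancestors add.
One parent–offspring link: r = (1/2)^1 = 1/2.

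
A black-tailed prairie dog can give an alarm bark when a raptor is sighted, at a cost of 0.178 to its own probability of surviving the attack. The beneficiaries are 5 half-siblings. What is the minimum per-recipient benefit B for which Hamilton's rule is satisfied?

r to a half-sibling = 0.25 (half-sibs share one parent — one path of length 2: r = (1/2)^2 = 1/4).
Hamilton's rule with n recipients of equal r: n·r·B > C, so B > C/(n·r) = 0.178/(5·0.25) = 0.1424.

0.1424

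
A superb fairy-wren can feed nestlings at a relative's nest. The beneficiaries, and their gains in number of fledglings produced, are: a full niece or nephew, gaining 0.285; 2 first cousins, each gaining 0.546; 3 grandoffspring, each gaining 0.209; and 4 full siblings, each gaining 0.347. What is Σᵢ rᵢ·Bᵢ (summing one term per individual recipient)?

r to a full niece or nephew = 0.25 (full aunt/uncle↔niece/nephew: two paths of length 3 through the shared grandparent pair: r = 2·(1/2)^3 = 1/4).
r to a first cousin = 0.125 (first cousins share one grandparent pair — two paths of length 4: r = 2·(1/2)^4 = 1/8).
r to a grandoffspring = 0.25 (two parent–offspring links: r = (1/2)^2 = 1/4).
r to a full sibling = 0.5 (full sibs share both parents — two paths of length 2: r = 2·(1/2)^2 = 1/2).
Summing one r·B term per recipient: 1·0.25·0.285 + 2·0.125·0.546 + 3·0.25·0.209 + 4·0.5·0.347 = 1.0585.

1.0585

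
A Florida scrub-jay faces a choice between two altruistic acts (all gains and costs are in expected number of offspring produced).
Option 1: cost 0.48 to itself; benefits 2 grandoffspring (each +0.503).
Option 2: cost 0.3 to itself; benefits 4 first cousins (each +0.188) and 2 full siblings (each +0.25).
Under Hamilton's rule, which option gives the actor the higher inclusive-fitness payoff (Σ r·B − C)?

Option 1: r to a grandoffspring = 0.25.
Option 1: Σ r·B − C = (2·0.25·0.503) − 0.48 = -0.2285.
Option 2: r to a first cousin = 0.125.
Option 2: r to a full sibling = 0.5.
Option 2: Σ r·B − C = (4·0.125·0.188 + 2·0.5·0.25) − 0.3 = 0.044.
Option 2 has the higher net inclusive-fitness payoff.

Option 2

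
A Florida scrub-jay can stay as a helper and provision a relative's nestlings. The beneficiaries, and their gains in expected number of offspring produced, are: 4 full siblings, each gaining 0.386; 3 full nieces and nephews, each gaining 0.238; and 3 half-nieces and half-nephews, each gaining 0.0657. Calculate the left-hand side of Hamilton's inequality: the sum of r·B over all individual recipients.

0.9751375

r to a full sibling = 0.5 (full sibs share both parents — two paths of length 2: r = 2·(1/2)^2 = 1/2).
r to a full niece or nephew = 1/4 (full aunt/uncle↔niece/nephew: two paths of length 3 through the shared grandparent pair: r = 2·(1/2)^3 = 1/4).
r to a half-niece or half-nephew = 0.125 (half-aunt/uncle↔niece/nephew: one path of length 3: r = (1/2)^3 = 1/8).
Summing one r·B term per recipient: 4·0.5·0.386 + 3·0.25·0.238 + 3·0.125·0.0657 = 0.9751375.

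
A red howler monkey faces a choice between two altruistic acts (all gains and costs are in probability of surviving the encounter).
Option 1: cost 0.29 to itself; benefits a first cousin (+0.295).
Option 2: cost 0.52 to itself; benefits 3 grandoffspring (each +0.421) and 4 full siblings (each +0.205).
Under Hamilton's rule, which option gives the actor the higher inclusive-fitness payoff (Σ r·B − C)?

Option 1: r to a first cousin = 0.125.
Option 1: Σ r·B − C = (1·0.125·0.295) − 0.29 = -0.253125.
Option 2: r to a grandoffspring = 0.25.
Option 2: r to a full sibling = 0.5.
Option 2: Σ r·B − C = (3·0.25·0.421 + 4·0.5·0.205) − 0.52 = 0.20575.
Option 2 has the higher net inclusive-fitness payoff.

Option 2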